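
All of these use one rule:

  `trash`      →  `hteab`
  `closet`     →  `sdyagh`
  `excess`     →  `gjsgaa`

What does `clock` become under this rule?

Treating letters as 0–25, the rule is x ↦ 7x + 4 (mod 26).
On clock: c(2)→7·2+4≡18=s; l(11)→7·11+4≡3=d; o(14)→7·14+4≡24=y; c(2)→7·2+4≡18=s; k(10)→7·10+4≡22=w (all mod 26).

sdysw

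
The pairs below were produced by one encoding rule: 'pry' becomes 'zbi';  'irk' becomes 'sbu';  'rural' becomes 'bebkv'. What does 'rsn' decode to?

hid

Compare letters: p→z is +10, r→b is +10, y→i is +10 — a constant shift. It's a constant shift of +10 (ROT10).
Undoing it on rsn: r−10=h, s−10=i, n−10=d.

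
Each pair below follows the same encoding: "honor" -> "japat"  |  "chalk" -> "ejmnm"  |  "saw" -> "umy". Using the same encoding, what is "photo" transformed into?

The shift depends on letter class: consonant h→j is +2, but vowel o→a is +12. Two shifts are in play — +12 for a/e/i/o/u, +2 for every other letter.
Applying it to photo: p(cons)+2=r, h(cons)+2=j, o(vowel)+12=a, t(cons)+2=v, o(vowel)+12=a.

rjava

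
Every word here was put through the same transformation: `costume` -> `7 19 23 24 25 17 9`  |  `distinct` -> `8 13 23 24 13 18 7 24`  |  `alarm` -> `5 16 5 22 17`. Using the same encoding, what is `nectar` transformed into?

18 9 7 24 5 22

c is letter #3 and maps to 7: an offset of 4. Letters become their 1-based position plus 4 (so a→5, b→6, …).
On nectar: n=14→18, e=5→9, c=3→7, t=20→24, a=1→5, r=18→22.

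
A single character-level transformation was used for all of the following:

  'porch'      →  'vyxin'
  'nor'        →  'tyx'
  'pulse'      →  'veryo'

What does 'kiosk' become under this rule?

qsyyq

The shift depends on letter class: consonant p→v is +6, but vowel o→y is +10. Vowels shift forward by 10 and consonants shift forward by 6.
On kiosk: k(cons)+6=q, i(vowel)+10=s, o(vowel)+10=y, s(cons)+6=y, k(cons)+6=q.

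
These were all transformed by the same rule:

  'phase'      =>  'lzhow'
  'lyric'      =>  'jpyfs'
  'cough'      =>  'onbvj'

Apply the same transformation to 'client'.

The output letters match the input read backwards, each shifted +7: phase reversed is esahp. Read the word backwards and shift each letter +7.
On client: reverse → tneilc; then shift: t+7=a, n+7=u, e+7=l, i+7=p, l+7=s, c+7=j.

aulpsj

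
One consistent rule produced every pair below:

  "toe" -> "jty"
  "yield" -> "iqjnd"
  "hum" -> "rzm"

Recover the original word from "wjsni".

diner

Two steps: reverse the string, then apply a Caesar shift of +5.
Decoding wjsni: shift back: w−5=r, j−5=e, s−5=n, n−5=i, i−5=d → renid; then reverse → diner.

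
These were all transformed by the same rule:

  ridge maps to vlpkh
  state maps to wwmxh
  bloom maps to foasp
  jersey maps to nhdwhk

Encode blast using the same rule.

Shifts by position in ridge: pos 0: r→v (+4), pos 1: i→l (+3), pos 2: d→p (+12), pos 3: g→k (+4), pos 4: e→h (+3) — repeating every 3. It's a Vigenère-style cipher with numeric key [4,3,12]: position i shifts by key[i mod 3].
For blast: b+4=f, l+3=o, a+12=m, s+4=w, t+3=w.

fomww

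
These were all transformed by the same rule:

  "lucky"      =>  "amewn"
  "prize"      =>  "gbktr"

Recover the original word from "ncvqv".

total

The output letters match the input read backwards, each shifted +2: lucky reversed is ykcul. Read the word backwards and shift each letter +2.
Undoing it on ncvqv: shift back: n−2=l, c−2=a, v−2=t, q−2=o, v−2=t → latot; then reverse → total.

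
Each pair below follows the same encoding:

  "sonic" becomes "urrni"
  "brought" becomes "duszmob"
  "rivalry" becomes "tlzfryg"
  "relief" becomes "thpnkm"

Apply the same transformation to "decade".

In sonic: s→u is +2, o→r is +3, n→r is +4, i→n is +5 — the shift increases by 1 each position. Letter i (0-indexed) is shifted by i+2, so successive shifts are 2, 3, 4, ….
On decade: d+2=f, e+3=h, c+4=g, a+5=f, d+6=j, e+7=l.

fhgfjl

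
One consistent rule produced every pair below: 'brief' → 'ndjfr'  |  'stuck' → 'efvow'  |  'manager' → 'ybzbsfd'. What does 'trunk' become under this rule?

fdvzw

The shift depends on letter class: consonant b→n is +12, but vowel i→j is +1. Two shifts are in play — +1 for a/e/i/o/u, +12 for every other letter.
On trunk: t(cons)+12=f, r(cons)+12=d, u(vowel)+1=v, n(cons)+12=z, k(cons)+12=w.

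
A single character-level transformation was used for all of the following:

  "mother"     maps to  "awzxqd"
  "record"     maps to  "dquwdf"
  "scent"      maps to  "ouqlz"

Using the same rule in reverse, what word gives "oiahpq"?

m(12)→a(0) and o(14)→w(22) fit y≡11x+24 (mod 26); the inverse of 11 mod 26 is 19. Each letter's alphabet position (a=0..z=25) is mapped through 11·x+24 mod 26 — an affine cipher.
Reversing it on oiahpq: o(14)→19·(14−24)≡18=s; i(8)→19·(8−24)≡8=i; a(0)→19·(0−24)≡12=m; h(7)→19·(7−24)≡15=p; p(15)→19·(15−24)≡11=l; q(16)→19·(16−24)≡4=e (all mod 26).

simple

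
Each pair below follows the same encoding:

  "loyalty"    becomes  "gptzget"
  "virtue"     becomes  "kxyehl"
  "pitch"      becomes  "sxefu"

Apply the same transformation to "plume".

l(11)→g(6) and o(14)→p(15) fit y≡3x+25 (mod 26); the inverse of 3 mod 26 is 9. Treating letters as 0–25, the rule is x ↦ 3x + 25 (mod 26).
For plume: p(15)→3·15+25≡18=s; l(11)→3·11+25≡6=g; u(20)→3·20+25≡7=h; m(12)→3·12+25≡9=j; e(4)→3·4+25≡11=l (all mod 26).

sghjl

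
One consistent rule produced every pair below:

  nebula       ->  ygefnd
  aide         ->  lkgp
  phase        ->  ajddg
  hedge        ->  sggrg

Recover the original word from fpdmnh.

A repeating key of period 3 is used — shifts +11, +2, +3 over and over.
Decoding fpdmnh: f−11=u, p−2=n, d−3=a, m−11=b, n−2=l, h−3=e.

unable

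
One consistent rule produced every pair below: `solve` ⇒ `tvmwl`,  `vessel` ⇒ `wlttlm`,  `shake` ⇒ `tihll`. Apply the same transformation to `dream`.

Two shifts are in play — +7 for a/e/i/o/u, +1 for every other letter.
Applying it to dream: d(cons)+1=e, r(cons)+1=s, e(vowel)+7=l, a(vowel)+7=h, m(cons)+1=n.

eslhn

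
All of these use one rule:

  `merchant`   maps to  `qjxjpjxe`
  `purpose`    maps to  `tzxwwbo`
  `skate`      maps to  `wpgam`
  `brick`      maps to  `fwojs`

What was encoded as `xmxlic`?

threat

In merchant: m→q is +4, e→j is +5, r→x is +6, c→j is +7 — the shift increases by 1 each position. Letter i (0-indexed) is shifted by i+4, so successive shifts are 4, 5, 6, ….
Decoding xmxlic: x−4=t, m−5=h, x−6=r, l−7=e, i−8=a, c−9=t.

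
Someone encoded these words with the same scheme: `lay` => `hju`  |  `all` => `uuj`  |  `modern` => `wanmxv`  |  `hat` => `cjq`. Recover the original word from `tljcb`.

The word is reversed, then every letter is shifted forward by 9.
Reversing it on tljcb: shift back: t−9=k, l−9=c, j−9=a, c−9=t, b−9=s → kcats; then reverse → stack.

stack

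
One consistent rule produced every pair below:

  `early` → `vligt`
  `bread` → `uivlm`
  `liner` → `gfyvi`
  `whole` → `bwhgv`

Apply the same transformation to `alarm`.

e(4)→v(21) and a(0)→l(11) fit y≡9x+11 (mod 26); the inverse of 9 mod 26 is 3. Treating letters as 0–25, the rule is x ↦ 9x + 11 (mod 26).
Applying it to alarm: a(0)→9·0+11≡11=l; l(11)→9·11+11≡6=g; a(0)→9·0+11≡11=l; r(17)→9·17+11≡8=i; m(12)→9·12+11≡15=p (all mod 26).

lglip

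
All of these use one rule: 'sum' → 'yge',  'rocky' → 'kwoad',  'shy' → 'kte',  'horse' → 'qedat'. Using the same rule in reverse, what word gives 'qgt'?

hue

The output letters match the input read backwards, each shifted +12: sum reversed is mus. Read the word backwards and shift each letter +12.
Decoding qgt: shift back: q−12=e, g−12=u, t−12=h → euh; then reverse → hue.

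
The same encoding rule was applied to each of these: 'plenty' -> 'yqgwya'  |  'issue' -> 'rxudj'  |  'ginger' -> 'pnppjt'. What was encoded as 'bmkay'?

Shifts by position in plenty: pos 0: p→y (+9), pos 1: l→q (+5), pos 2: e→g (+2), pos 3: n→w (+9), pos 4: t→y (+5), pos 5: y→a (+2) — repeating every 3. It's a Vigenère-style cipher with numeric key [9,5,2]: position i shifts by key[i mod 3].
Undoing it on bmkay: b−9=s, m−5=h, k−2=i, a−9=r, y−5=t.

shirt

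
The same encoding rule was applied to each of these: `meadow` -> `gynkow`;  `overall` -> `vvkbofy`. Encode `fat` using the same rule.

dkp

The output letters match the input read backwards, each shifted +10: meadow reversed is wodaem. The word is reversed, then every letter is shifted forward by 10.
For fat: reverse → taf; then shift: t+10=d, a+10=k, f+10=p.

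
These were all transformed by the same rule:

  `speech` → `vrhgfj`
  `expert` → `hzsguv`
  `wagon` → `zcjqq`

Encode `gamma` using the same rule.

jcpod

Shifts by position in speech: pos 0: s→v (+3), pos 1: p→r (+2), pos 2: e→h (+3), pos 3: e→g (+2) — repeating every 2. It's a Vigenère-style cipher with numeric key [3,2]: position i shifts by key[i mod 2].
Applying it to gamma: g+3=j, a+2=c, m+3=p, m+2=o, a+3=d.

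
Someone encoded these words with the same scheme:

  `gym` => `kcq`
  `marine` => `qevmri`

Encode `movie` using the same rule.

Compare letters: g→k is +4, y→c is +4, m→q is +4 — a constant shift. Each letter is shifted forward by 4 in the alphabet (a Caesar shift of +4).
Applying it to movie: m+4=q, o+4=s, v+4=z, i+4=m, e+4=i.

qszmi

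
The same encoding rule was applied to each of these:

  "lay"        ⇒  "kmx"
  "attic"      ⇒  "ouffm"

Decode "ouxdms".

garlic

The output letters match the input read backwards, each shifted +12: lay reversed is yal. The word is reversed, then every letter is shifted forward by 12.
Decoding ouxdms: shift back: o−12=c, u−12=i, x−12=l, d−12=r, m−12=a, s−12=g → cilrag; then reverse → garlic.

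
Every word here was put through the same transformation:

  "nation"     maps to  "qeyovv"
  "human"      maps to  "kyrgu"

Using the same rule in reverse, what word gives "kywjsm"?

In nation: n→q is +3, a→e is +4, t→y is +5, i→o is +6 — the shift increases by 1 each position. Letter i (0-indexed) is shifted by i+3, so successive shifts are 3, 4, 5, ….
Reversing it on kywjsm: k−3=h, y−4=u, w−5=r, j−6=d, s−7=l, m−8=e.

hurdle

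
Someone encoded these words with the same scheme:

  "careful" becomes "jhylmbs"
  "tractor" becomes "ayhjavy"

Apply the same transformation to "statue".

zahabl

Compare letters: c→j is +7, a→h is +7, r→y is +7 — a constant shift. This is a Caesar cipher with shift 7.
Applying it to statue: s+7=z, t+7=a, a+7=h, t+7=a, u+7=b, e+7=l.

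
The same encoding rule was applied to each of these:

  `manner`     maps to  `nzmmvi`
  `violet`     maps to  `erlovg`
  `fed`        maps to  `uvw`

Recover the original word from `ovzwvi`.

leader

Each pair mirrors across the alphabet (m↔n, a↔z, n↔m): positions sum to 25. Each letter is replaced by its mirror in the alphabet: a↔z, b↔y, c↔x, and so on (the Atbash cipher).
Decoding ovzwvi: o↔l, v↔e, z↔a, w↔d, v↔e, i↔r.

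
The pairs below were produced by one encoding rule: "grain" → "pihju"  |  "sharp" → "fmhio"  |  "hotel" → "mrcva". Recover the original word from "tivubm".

This is an affine cipher: with a=0,…,z=25, each position x becomes (23x+7) mod 26.
Undoing it on tivubm: t(19)→17·(19−7)≡22=w; i(8)→17·(8−7)≡17=r; v(21)→17·(21−7)≡4=e; u(20)→17·(20−7)≡13=n; b(1)→17·(1−7)≡2=c; m(12)→17·(12−7)≡7=h (all mod 26).

wrench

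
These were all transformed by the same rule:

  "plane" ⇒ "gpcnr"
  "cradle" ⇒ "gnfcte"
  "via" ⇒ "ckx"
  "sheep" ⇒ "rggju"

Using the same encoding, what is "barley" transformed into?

Read the word backwards and shift each letter +2.
On barley: reverse → yelrab; then shift: y+2=a, e+2=g, l+2=n, r+2=t, a+2=c, b+2=d.

agntcd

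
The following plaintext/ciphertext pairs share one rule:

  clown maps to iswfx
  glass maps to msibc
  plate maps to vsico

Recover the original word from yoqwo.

shine

In clown: c→i is +6, l→s is +7, o→w is +8, w→f is +9 — the shift increases by 1 each position. The shift increases by 1 at each position, starting from +6: 6, 7, 8, ….
Undoing it on yoqwo: y−6=s, o−7=h, q−8=i, w−9=n, o−10=e.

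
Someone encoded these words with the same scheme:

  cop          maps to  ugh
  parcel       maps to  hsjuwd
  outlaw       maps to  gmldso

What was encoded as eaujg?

micro

Compare letters: c→u is +18, o→g is +18, p→h is +18 — a constant shift. This is a Caesar cipher with shift 18.
Decoding eaujg: e−18=m, a−18=i, u−18=c, j−18=r, g−18=o.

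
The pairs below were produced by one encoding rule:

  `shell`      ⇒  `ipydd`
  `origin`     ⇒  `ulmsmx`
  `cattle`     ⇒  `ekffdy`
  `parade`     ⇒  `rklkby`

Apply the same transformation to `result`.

s(18)→i(8) and h(7)→p(15) fit y≡23x+10 (mod 26); the inverse of 23 mod 26 is 17. Each letter's alphabet position (a=0..z=25) is mapped through 23·x+10 mod 26 — an affine cipher.
For result: r(17)→23·17+10≡11=l; e(4)→23·4+10≡24=y; s(18)→23·18+10≡8=i; u(20)→23·20+10≡2=c; l(11)→23·11+10≡3=d; t(19)→23·19+10≡5=f (all mod 26).

lyicdf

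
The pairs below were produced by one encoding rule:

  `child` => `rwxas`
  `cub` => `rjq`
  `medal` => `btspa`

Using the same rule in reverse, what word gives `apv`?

Every letter moves 15 places later in the alphabet, wrapping around z→a.
Undoing it on apv: a−15=l, p−15=a, v−15=g.

lag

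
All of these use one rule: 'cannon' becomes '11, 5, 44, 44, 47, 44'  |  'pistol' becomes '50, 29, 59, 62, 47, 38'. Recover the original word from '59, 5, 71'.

c(#3)→11 and a(#1)→5: differences scale by 3, so n = 3·pos + 2. Each letter becomes 3×(its alphabet position, a=1..z=26) + 2.
Undoing it on 59, 5, 71: 59→(59−2)÷3=19=s, 5→(5−2)÷3=1=a, 71→(71−2)÷3=23=w.

saw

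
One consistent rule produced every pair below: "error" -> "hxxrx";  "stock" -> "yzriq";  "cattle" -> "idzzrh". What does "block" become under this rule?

hrriq

The shift depends on letter class: consonant r→x is +6, but vowel e→h is +3. Vowels shift forward by 3 and consonants shift forward by 6.
Applying it to block: b(cons)+6=h, l(cons)+6=r, o(vowel)+3=r, c(cons)+6=i, k(cons)+6=q.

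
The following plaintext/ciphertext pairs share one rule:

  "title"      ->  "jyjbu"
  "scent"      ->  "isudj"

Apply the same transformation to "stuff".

ijkvv

Compare letters: t→j is +16, i→y is +16, t→j is +16 — a constant shift. It's a constant shift of +16 (ROT16).
Applying it to stuff: s+16=i, t+16=j, u+16=k, f+16=v, f+16=v.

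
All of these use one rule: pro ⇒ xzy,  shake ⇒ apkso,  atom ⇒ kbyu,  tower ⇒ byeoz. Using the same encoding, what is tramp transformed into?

bzkux

The shift depends on letter class: consonant p→x is +8, but vowel o→y is +10. The rule splits by letter class: vowels +10, consonants +8.
Applying it to tramp: t(cons)+8=b, r(cons)+8=z, a(vowel)+10=k, m(cons)+8=u, p(cons)+8=x.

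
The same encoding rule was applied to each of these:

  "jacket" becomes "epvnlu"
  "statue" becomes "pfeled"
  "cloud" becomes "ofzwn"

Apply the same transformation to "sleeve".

pgppwd

Read the word backwards and shift each letter +11.
On sleeve: reverse → eveels; then shift: e+11=p, v+11=g, e+11=p, e+11=p, l+11=w, s+11=d.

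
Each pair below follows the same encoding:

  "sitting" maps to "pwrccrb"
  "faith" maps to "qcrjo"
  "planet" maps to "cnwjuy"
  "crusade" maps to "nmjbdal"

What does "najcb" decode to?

The output letters match the input read backwards, each shifted +9: sitting reversed is gnittis. The word is reversed, then every letter is shifted forward by 9.
Undoing it on najcb: shift back: n−9=e, a−9=r, j−9=a, c−9=t, b−9=s → erats; then reverse → stare.

stare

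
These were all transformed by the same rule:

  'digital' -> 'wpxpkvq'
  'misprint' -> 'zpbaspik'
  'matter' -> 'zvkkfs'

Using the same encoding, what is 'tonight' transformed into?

kripxgk

Treating letters as 0–25, the rule is x ↦ 9x + 21 (mod 26).
For tonight: t(19)→9·19+21≡10=k; o(14)→9·14+21≡17=r; n(13)→9·13+21≡8=i; i(8)→9·8+21≡15=p; g(6)→9·6+21≡23=x; h(7)→9·7+21≡6=g; t(19)→9·19+21≡10=k (all mod 26).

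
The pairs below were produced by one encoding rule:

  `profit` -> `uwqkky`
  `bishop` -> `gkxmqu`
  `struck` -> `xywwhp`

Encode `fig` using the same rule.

kkl

The rule splits by letter class: vowels +2, consonants +5.
Applying it to fig: f(cons)+5=k, i(vowel)+2=k, g(cons)+5=l.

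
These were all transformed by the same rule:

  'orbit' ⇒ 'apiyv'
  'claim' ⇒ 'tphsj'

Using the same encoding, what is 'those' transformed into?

lzvoa

The output letters match the input read backwards, each shifted +7: orbit reversed is tibro. Two steps: reverse the string, then apply a Caesar shift of +7.
On those: reverse → esoht; then shift: e+7=l, s+7=z, o+7=v, h+7=o, t+7=a.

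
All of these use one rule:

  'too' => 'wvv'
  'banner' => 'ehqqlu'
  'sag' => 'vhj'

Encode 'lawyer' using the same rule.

The rule splits by letter class: vowels +7, consonants +3.
For lawyer: l(cons)+3=o, a(vowel)+7=h, w(cons)+3=z, y(cons)+3=b, e(vowel)+7=l, r(cons)+3=u.

ohzblu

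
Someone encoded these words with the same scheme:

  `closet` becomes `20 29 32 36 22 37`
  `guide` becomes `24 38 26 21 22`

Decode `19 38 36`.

bus

c is letter #3 and maps to 20: an offset of 17. Letters become their 1-based position plus 17 (so a→18, b→19, …).
Decoding 19 38 36: 19→(19−17)÷1=2=b, 38→(38−17)÷1=21=u, 36→(36−17)÷1=19=s.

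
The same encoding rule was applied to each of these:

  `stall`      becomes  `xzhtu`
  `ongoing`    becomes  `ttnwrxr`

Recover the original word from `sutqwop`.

In stall: s→x is +5, t→z is +6, a→h is +7, l→t is +8 — the shift increases by 1 each position. Letter i (0-indexed) is shifted by i+5, so successive shifts are 5, 6, 7, ….
Undoing it on sutqwop: s−5=n, u−6=o, t−7=m, q−8=i, w−9=n, o−10=e, p−11=e.

nominee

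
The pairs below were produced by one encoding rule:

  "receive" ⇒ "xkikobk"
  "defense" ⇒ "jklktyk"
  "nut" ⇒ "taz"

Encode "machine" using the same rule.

sginotk

Compare letters: r→x is +6, e→k is +6, c→i is +6 — a constant shift. This is a Caesar cipher with shift 6.
Applying it to machine: m+6=s, a+6=g, c+6=i, h+6=n, i+6=o, n+6=t, e+6=k.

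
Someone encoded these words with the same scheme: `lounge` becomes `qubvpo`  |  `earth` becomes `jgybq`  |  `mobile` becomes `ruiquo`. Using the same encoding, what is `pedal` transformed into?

In lounge: l→q is +5, o→u is +6, u→b is +7, n→v is +8 — the shift increases by 1 each position. Each letter shifts forward by (position + 5), i.e. 5, 6, 7, … — the shift grows by one for each successive letter.
Applying it to pedal: p+5=u, e+6=k, d+7=k, a+8=i, l+9=u.

ukkiu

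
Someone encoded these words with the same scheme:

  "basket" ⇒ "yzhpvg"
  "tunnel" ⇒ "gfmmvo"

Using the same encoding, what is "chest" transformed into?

Each pair mirrors across the alphabet (b↔y, a↔z, s↔h): positions sum to 25. Each letter is replaced by its mirror in the alphabet: a↔z, b↔y, c↔x, and so on (the Atbash cipher).
Applying it to chest: c↔x, h↔s, e↔v, s↔h, t↔g.

xsvhg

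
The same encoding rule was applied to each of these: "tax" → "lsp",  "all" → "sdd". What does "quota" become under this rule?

imgls

Compare letters: t→l is +18, a→s is +18, x→p is +18 — a constant shift. Each letter is shifted forward by 18 in the alphabet (a Caesar shift of +18).
On quota: q+18=i, u+18=m, o+18=g, t+18=l, a+18=s.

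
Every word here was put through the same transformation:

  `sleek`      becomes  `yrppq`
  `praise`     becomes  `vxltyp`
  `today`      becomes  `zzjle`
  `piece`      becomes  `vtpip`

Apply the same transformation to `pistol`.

Two shifts are in play — +11 for a/e/i/o/u, +6 for every other letter.
On pistol: p(cons)+6=v, i(vowel)+11=t, s(cons)+6=y, t(cons)+6=z, o(vowel)+11=z, l(cons)+6=r.

vtyzzr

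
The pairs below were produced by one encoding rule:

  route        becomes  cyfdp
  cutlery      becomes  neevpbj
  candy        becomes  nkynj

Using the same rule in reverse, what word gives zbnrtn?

orchid

Shifts by position in route: pos 0: r→c (+11), pos 1: o→y (+10), pos 2: u→f (+11), pos 3: t→d (+10) — repeating every 2. It's a Vigenère-style cipher with numeric key [11,10]: position i shifts by key[i mod 2].
Reversing it on zbnrtn: z−11=o, b−10=r, n−11=c, r−10=h, t−11=i, n−10=d.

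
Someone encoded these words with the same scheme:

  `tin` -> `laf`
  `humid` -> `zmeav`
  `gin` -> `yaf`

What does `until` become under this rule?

mflad

It's a constant shift of +18 (ROT18).
For until: u+18=m, n+18=f, t+18=l, i+18=a, l+18=d.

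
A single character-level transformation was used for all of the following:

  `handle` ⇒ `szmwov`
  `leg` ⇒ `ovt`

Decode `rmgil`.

Each pair mirrors across the alphabet (h↔s, a↔z, n↔m): positions sum to 25. This is the alphabet-reversal cipher (Atbash): a becomes z, b becomes y, etc.
Reversing it on rmgil: r↔i, m↔n, g↔t, i↔r, l↔o.

intro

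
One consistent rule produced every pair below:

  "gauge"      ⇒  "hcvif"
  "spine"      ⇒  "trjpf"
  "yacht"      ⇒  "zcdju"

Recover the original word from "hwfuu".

guest

Shifts by position in gauge: pos 0: g→h (+1), pos 1: a→c (+2), pos 2: u→v (+1), pos 3: g→i (+2) — repeating every 2. A repeating key of period 2 is used — shifts +1, +2 over and over.
Undoing it on hwfuu: h−1=g, w−2=u, f−1=e, u−2=s, u−1=t.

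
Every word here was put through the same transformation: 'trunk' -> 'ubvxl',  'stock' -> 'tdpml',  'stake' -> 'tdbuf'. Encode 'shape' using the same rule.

Shifts by position in trunk: pos 0: t→u (+1), pos 1: r→b (+10), pos 2: u→v (+1), pos 3: n→x (+10) — repeating every 2. It's a Vigenère-style cipher with numeric key [1,10]: position i shifts by key[i mod 2].
Applying it to shape: s+1=t, h+10=r, a+1=b, p+10=z, e+1=f.

trbzf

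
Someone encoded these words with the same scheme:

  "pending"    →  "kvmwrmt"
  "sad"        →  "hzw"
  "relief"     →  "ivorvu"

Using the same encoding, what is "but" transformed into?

Each pair mirrors across the alphabet (p↔k, e↔v, n↔m): positions sum to 25. Letters are reflected about the middle of the alphabet (position → 25−position): Atbash.
For but: b↔y, u↔f, t↔g.

yfg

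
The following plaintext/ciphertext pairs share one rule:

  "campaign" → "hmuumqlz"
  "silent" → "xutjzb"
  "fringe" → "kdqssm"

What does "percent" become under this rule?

It's a Vigenère-style cipher with numeric key [5,12,8]: position i shifts by key[i mod 3].
On percent: p+5=u, e+12=q, r+8=z, c+5=h, e+12=q, n+8=v, t+5=y.

uqzhqvy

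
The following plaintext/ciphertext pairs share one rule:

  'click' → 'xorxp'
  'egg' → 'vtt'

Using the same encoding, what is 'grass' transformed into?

Letters are reflected about the middle of the alphabet (position → 25−position): Atbash.
For grass: g↔t, r↔i, a↔z, s↔h, s↔h.

tizhh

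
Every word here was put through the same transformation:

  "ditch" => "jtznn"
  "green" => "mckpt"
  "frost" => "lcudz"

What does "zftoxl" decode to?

tundra

Shifts by position in ditch: pos 0: d→j (+6), pos 1: i→t (+11), pos 2: t→z (+6), pos 3: c→n (+11) — repeating every 2. The shifts repeat in a cycle of length 2: positions 0,1,… shift by +6, +11, then the pattern repeats.
Undoing it on zftoxl: z−6=t, f−11=u, t−6=n, o−11=d, x−6=r, l−11=a.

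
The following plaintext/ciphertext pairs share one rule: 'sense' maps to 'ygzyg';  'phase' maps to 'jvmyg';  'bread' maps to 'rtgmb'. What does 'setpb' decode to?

world

s(18)→y(24) and e(4)→g(6) fit y≡5x+12 (mod 26); the inverse of 5 mod 26 is 21. Each letter's alphabet position (a=0..z=25) is mapped through 5·x+12 mod 26 — an affine cipher.
Undoing it on setpb: s(18)→21·(18−12)≡22=w; e(4)→21·(4−12)≡14=o; t(19)→21·(19−12)≡17=r; p(15)→21·(15−12)≡11=l; b(1)→21·(1−12)≡3=d (all mod 26).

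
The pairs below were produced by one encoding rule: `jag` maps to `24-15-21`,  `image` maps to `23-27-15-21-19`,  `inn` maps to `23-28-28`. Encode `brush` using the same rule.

16-32-35-33-22

j is letter #10 and maps to 24: an offset of 14. The number is (letter's place in the alphabet, a=1) + 14.
Applying it to brush: b=2→16, r=18→32, u=21→35, s=19→33, h=8→22.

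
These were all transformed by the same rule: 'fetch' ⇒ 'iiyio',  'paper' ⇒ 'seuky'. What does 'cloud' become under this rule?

Each letter shifts forward by (position + 3), i.e. 3, 4, 5, … — the shift grows by one for each successive letter.
Applying it to cloud: c+3=f, l+4=p, o+5=t, u+6=a, d+7=k.

fptak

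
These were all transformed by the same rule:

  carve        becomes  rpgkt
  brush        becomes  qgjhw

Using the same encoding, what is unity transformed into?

Compare letters: c→r is +15, a→p is +15, r→g is +15 — a constant shift. Each letter is shifted forward by 15 in the alphabet (a Caesar shift of +15).
For unity: u+15=j, n+15=c, i+15=x, t+15=i, y+15=n.

jcxin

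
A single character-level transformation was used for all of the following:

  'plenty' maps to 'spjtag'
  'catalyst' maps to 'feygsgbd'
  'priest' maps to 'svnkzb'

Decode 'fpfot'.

claim

In plenty: p→s is +3, l→p is +4, e→j is +5, n→t is +6 — the shift increases by 1 each position. The shift increases by 1 at each position, starting from +3: 3, 4, 5, ….
Reversing it on fpfot: f−3=c, p−4=l, f−5=a, o−6=i, t−7=m.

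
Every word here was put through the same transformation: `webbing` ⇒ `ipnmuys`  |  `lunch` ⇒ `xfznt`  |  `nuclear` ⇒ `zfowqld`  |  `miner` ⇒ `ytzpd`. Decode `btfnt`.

pitch

Shifts by position in webbing: pos 0: w→i (+12), pos 1: e→p (+11), pos 2: b→n (+12), pos 3: b→m (+11) — repeating every 2. It's a Vigenère-style cipher with numeric key [12,11]: position i shifts by key[i mod 2].
Undoing it on btfnt: b−12=p, t−11=i, f−12=t, n−11=c, t−12=h.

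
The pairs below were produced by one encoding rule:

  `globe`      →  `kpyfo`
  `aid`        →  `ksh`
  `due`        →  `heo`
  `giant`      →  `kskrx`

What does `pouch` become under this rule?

The shift depends on letter class: consonant g→k is +4, but vowel o→y is +10. Two shifts are in play — +10 for a/e/i/o/u, +4 for every other letter.
Applying it to pouch: p(cons)+4=t, o(vowel)+10=y, u(vowel)+10=e, c(cons)+4=g, h(cons)+4=l.

tyegl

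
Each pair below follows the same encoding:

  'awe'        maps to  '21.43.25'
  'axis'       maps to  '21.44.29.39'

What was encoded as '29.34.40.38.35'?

a is letter #1 and maps to 21: an offset of 20. The number is (letter's place in the alphabet, a=1) + 20.
Decoding 29.34.40.38.35: 29→(29−20)÷1=9=i, 34→(34−20)÷1=14=n, 40→(40−20)÷1=20=t, 38→(38−20)÷1=18=r, 35→(35−20)÷1=15=o.

intro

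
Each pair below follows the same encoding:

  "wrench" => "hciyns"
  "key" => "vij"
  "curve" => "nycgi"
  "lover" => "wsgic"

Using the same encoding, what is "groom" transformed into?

Vowels shift forward by 4 and consonants shift forward by 11.
For groom: g(cons)+11=r, r(cons)+11=c, o(vowel)+4=s, o(vowel)+4=s, m(cons)+11=x.

rcssx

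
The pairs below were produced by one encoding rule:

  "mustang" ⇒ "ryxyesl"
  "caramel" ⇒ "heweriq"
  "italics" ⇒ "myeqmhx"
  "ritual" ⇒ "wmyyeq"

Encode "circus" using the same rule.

hmwhyx

The shift depends on letter class: consonant m→r is +5, but vowel u→y is +4. The rule splits by letter class: vowels +4, consonants +5.
On circus: c(cons)+5=h, i(vowel)+4=m, r(cons)+5=w, c(cons)+5=h, u(vowel)+4=y, s(cons)+5=x.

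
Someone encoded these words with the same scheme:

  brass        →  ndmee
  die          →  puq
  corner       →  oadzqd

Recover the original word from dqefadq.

restore

Compare letters: b→n is +12, r→d is +12, a→m is +12 — a constant shift. Every letter moves 12 places later in the alphabet, wrapping around z→a.
Decoding dqefadq: d−12=r, q−12=e, e−12=s, f−12=t, a−12=o, d−12=r, q−12=e.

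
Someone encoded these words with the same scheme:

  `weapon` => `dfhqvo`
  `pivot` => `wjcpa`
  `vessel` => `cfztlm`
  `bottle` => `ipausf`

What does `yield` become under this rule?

fjlmk

Shifts by position in weapon: pos 0: w→d (+7), pos 1: e→f (+1), pos 2: a→h (+7), pos 3: p→q (+1) — repeating every 2. It's a Vigenère-style cipher with numeric key [7,1]: position i shifts by key[i mod 2].
For yield: y+7=f, i+1=j, e+7=l, l+1=m, d+7=k.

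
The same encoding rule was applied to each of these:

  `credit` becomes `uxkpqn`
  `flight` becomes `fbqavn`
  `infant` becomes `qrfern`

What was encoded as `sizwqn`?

submit

c(2)→u(20) and r(17)→x(23) fit y≡21x+4 (mod 26); the inverse of 21 mod 26 is 5. Each letter's alphabet position (a=0..z=25) is mapped through 21·x+4 mod 26 — an affine cipher.
Reversing it on sizwqn: s(18)→5·(18−4)≡18=s; i(8)→5·(8−4)≡20=u; z(25)→5·(25−4)≡1=b; w(22)→5·(22−4)≡12=m; q(16)→5·(16−4)≡8=i; n(13)→5·(13−4)≡19=t (all mod 26).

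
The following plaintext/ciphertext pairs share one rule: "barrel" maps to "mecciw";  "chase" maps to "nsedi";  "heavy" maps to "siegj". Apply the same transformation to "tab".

eem

The rule splits by letter class: vowels +4, consonants +11.
On tab: t(cons)+11=e, a(vowel)+4=e, b(cons)+11=m.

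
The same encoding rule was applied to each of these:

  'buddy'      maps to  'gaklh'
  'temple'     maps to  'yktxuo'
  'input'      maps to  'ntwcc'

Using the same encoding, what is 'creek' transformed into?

Each letter shifts forward by (position + 5), i.e. 5, 6, 7, … — the shift grows by one for each successive letter.
For creek: c+5=h, r+6=x, e+7=l, e+8=m, k+9=t.

hxlmt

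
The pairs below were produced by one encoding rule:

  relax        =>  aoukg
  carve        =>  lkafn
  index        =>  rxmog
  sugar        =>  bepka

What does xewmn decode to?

ounce

Shifts by position in relax: pos 0: r→a (+9), pos 1: e→o (+10), pos 2: l→u (+9), pos 3: a→k (+10) — repeating every 2. It's a Vigenère-style cipher with numeric key [9,10]: position i shifts by key[i mod 2].
Reversing it on xewmn: x−9=o, e−10=u, w−9=n, m−10=c, n−9=e.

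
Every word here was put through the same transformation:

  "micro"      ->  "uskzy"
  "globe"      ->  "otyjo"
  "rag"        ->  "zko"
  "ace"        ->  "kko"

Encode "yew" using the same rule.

goe

The rule splits by letter class: vowels +10, consonants +8.
For yew: y(cons)+8=g, e(vowel)+10=o, w(cons)+8=e.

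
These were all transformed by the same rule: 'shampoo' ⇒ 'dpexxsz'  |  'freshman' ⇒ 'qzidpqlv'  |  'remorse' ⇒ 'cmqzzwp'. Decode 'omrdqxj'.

density

A repeating key of period 3 is used — shifts +11, +8, +4 over and over.
Reversing it on omrdqxj: o−11=d, m−8=e, r−4=n, d−11=s, q−8=i, x−4=t, j−11=y.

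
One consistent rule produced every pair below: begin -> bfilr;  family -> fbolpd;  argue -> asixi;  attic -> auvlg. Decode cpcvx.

In begin: b→b is +0, e→f is +1, g→i is +2, i→l is +3 — the shift increases by 1 each position. The shift increases by 1 at each position, starting from +0: 0, 1, 2, ….
Reversing it on cpcvx: c−0=c, p−1=o, c−2=a, v−3=s, x−4=t.

coast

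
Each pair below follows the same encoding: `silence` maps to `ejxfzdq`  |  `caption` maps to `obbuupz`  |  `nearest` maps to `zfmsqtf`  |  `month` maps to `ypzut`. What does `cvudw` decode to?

Shifts by position in silence: pos 0: s→e (+12), pos 1: i→j (+1), pos 2: l→x (+12), pos 3: e→f (+1) — repeating every 2. The shifts repeat in a cycle of length 2: positions 0,1,… shift by +12, +1, then the pattern repeats.
Decoding cvudw: c−12=q, v−1=u, u−12=i, d−1=c, w−12=k.

quick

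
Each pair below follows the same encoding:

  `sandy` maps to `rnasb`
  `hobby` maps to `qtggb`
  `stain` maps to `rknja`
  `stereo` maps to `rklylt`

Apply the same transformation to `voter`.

s(18)→r(17) and a(0)→n(13) fit y≡19x+13 (mod 26); the inverse of 19 mod 26 is 11. Each letter's alphabet position (a=0..z=25) is mapped through 19·x+13 mod 26 — an affine cipher.
Applying it to voter: v(21)→19·21+13≡22=w; o(14)→19·14+13≡19=t; t(19)→19·19+13≡10=k; e(4)→19·4+13≡11=l; r(17)→19·17+13≡24=y (all mod 26).

wtkly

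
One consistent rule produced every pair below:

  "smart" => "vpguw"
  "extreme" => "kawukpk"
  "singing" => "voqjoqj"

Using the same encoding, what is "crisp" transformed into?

fuovs

The shift depends on letter class: consonant s→v is +3, but vowel a→g is +6. Vowels shift forward by 6 and consonants shift forward by 3.
For crisp: c(cons)+3=f, r(cons)+3=u, i(vowel)+6=o, s(cons)+3=v, p(cons)+3=s.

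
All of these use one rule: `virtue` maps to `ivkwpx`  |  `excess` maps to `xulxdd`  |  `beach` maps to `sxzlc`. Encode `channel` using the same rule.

Treating letters as 0–25, the rule is x ↦ 19x + 25 (mod 26).
Applying it to channel: c(2)→19·2+25≡11=l; h(7)→19·7+25≡2=c; a(0)→19·0+25≡25=z; n(13)→19·13+25≡12=m; n(13)→19·13+25≡12=m; e(4)→19·4+25≡23=x; l(11)→19·11+25≡0=a (all mod 26).

lczmmxa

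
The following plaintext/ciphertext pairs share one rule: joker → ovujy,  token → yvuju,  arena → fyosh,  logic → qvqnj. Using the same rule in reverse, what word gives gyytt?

broom

Shifts by position in joker: pos 0: j→o (+5), pos 1: o→v (+7), pos 2: k→u (+10), pos 3: e→j (+5), pos 4: r→y (+7) — repeating every 3. A repeating key of period 3 is used — shifts +5, +7, +10 over and over.
Undoing it on gyytt: g−5=b, y−7=r, y−10=o, t−5=o, t−7=m.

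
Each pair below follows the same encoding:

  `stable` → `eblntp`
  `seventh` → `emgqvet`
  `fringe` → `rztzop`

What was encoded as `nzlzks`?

branch

Shifts by position in stable: pos 0: s→e (+12), pos 1: t→b (+8), pos 2: a→l (+11), pos 3: b→n (+12), pos 4: l→t (+8), pos 5: e→p (+11) — repeating every 3. The shifts repeat in a cycle of length 3: positions 0,1,… shift by +12, +8, +11, then the pattern repeats.
Undoing it on nzlzks: n−12=b, z−8=r, l−11=a, z−12=n, k−8=c, s−11=h.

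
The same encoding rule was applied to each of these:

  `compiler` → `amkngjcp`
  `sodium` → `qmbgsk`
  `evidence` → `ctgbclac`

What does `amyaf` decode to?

coach

Compare letters: c→a is +24, o→m is +24, m→k is +24 — a constant shift. Every letter moves 24 places later in the alphabet, wrapping around z→a.
Reversing it on amyaf: a−24=c, m−24=o, y−24=a, a−24=c, f−24=h.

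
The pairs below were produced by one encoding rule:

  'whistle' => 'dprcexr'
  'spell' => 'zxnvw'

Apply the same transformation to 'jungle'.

qcwqwq

In whistle: w→d is +7, h→p is +8, i→r is +9, s→c is +10 — the shift increases by 1 each position. The shift increases by 1 at each position, starting from +7: 7, 8, 9, ….
For jungle: j+7=q, u+8=c, n+9=w, g+10=q, l+11=w, e+12=q.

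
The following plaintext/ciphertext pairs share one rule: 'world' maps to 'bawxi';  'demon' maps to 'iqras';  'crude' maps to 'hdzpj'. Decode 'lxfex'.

glass

Shifts by position in world: pos 0: w→b (+5), pos 1: o→a (+12), pos 2: r→w (+5), pos 3: l→x (+12) — repeating every 2. The shifts repeat in a cycle of length 2: positions 0,1,… shift by +5, +12, then the pattern repeats.
Decoding lxfex: l−5=g, x−12=l, f−5=a, e−12=s, x−5=s.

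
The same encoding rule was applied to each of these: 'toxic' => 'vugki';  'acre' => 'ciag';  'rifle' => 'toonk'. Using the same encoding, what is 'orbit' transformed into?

qxkkz

Shifts by position in toxic: pos 0: t→v (+2), pos 1: o→u (+6), pos 2: x→g (+9), pos 3: i→k (+2), pos 4: c→i (+6) — repeating every 3. It's a Vigenère-style cipher with numeric key [2,6,9]: position i shifts by key[i mod 3].
For orbit: o+2=q, r+6=x, b+9=k, i+2=k, t+6=z.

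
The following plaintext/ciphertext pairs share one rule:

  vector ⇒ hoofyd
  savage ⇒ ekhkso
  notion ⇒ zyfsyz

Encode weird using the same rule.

The shift depends on letter class: consonant v→h is +12, but vowel e→o is +10. The rule splits by letter class: vowels +10, consonants +12.
Applying it to weird: w(cons)+12=i, e(vowel)+10=o, i(vowel)+10=s, r(cons)+12=d, d(cons)+12=p.

iosdp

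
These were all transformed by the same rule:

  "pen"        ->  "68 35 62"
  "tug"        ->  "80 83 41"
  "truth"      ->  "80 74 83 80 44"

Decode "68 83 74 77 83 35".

p(#16)→68 and e(#5)→35: differences scale by 3, so n = 3·pos + 20. The formula is n = 3×(alphabet index, a=1) + 20.
Undoing it on 68 83 74 77 83 35: 68→(68−20)÷3=16=p, 83→(83−20)÷3=21=u, 74→(74−20)÷3=18=r, 77→(77−20)÷3=19=s, 83→(83−20)÷3=21=u, 35→(35−20)÷3=5=e.

pursue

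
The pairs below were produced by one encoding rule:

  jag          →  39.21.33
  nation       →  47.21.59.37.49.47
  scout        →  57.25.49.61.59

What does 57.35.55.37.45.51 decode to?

j(#10)→39 and a(#1)→21: differences scale by 2, so n = 2·pos + 19. The formula is n = 2×(alphabet index, a=1) + 19.
Undoing it on 57.35.55.37.45.51: 57→(57−19)÷2=19=s, 35→(35−19)÷2=8=h, 55→(55−19)÷2=18=r, 37→(37−19)÷2=9=i, 45→(45−19)÷2=13=m, 51→(51−19)÷2=16=p.

shrimp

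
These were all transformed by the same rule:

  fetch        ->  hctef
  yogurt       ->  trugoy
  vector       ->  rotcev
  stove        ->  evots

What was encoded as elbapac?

capable

The output letters match the input read backwards: fetch reversed is hctef. The word is simply reversed.
Decoding elbapac: then reverse → capable.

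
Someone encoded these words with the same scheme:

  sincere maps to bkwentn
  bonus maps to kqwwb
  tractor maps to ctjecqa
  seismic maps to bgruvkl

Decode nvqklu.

Shifts by position in sincere: pos 0: s→b (+9), pos 1: i→k (+2), pos 2: n→w (+9), pos 3: c→e (+2) — repeating every 2. It's a Vigenère-style cipher with numeric key [9,2]: position i shifts by key[i mod 2].
Undoing it on nvqklu: n−9=e, v−2=t, q−9=h, k−2=i, l−9=c, u−2=s.

ethics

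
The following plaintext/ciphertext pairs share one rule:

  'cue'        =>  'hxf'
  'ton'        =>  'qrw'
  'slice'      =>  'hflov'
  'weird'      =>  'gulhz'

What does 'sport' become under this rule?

wursv

The output letters match the input read backwards, each shifted +3: cue reversed is euc. The word is reversed, then every letter is shifted forward by 3.
Applying it to sport: reverse → trops; then shift: t+3=w, r+3=u, o+3=r, p+3=s, s+3=v.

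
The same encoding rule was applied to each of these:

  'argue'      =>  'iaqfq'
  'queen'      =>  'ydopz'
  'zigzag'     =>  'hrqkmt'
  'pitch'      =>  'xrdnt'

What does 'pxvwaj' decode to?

hollow

In argue: a→i is +8, r→a is +9, g→q is +10, u→f is +11 — the shift increases by 1 each position. The shift increases by 1 at each position, starting from +8: 8, 9, 10, ….
Decoding pxvwaj: p−8=h, x−9=o, v−10=l, w−11=l, a−12=o, j−13=w.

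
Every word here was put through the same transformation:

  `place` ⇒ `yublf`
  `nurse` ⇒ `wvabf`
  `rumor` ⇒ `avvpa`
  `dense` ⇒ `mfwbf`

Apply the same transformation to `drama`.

The shift depends on letter class: consonant p→y is +9, but vowel a→b is +1. The rule splits by letter class: vowels +1, consonants +9.
On drama: d(cons)+9=m, r(cons)+9=a, a(vowel)+1=b, m(cons)+9=v, a(vowel)+1=b.

mabvb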